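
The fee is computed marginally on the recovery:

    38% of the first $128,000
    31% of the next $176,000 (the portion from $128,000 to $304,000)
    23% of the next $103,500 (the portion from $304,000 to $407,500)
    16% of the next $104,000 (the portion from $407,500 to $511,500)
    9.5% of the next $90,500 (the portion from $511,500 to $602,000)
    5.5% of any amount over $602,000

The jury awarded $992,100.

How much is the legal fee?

First $128,000 at 38% = $48,640.00
Next $176,000 at 31% = $54,560.00
Next $103,500 at 23% = $23,805.00
Next $104,000 at 16% = $16,640.00
Next $90,500 at 9.5% = $8,597.50
Remaining $390,100 at 5.5% = $21,455.50
Fee: $48,640.00 + $54,560.00 + $23,805.00 + $16,640.00 + $8,597.50 + $21,455.50 = $173,698.00

$173,698.00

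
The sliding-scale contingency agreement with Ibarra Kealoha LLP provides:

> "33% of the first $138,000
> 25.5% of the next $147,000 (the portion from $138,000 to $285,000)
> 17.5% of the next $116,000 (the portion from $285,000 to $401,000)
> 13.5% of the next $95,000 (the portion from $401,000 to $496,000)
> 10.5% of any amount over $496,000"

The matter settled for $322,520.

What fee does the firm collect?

$89,591.00

First $138,000 at 33% = $45,540.00
Next $147,000 at 25.5% = $37,485.00
Remaining $37,520 at 17.5% = $6,566.00
Fee: $45,540.00 + $37,485.00 + $6,566.00 = $89,591.00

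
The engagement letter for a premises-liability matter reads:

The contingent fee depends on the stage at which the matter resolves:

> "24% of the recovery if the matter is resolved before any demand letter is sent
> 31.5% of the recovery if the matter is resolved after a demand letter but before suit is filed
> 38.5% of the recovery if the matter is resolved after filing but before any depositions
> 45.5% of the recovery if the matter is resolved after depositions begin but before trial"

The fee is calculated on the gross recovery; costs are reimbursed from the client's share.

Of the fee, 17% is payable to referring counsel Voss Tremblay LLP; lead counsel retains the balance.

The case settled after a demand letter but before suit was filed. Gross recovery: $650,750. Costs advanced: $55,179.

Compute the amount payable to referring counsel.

Fee base is the gross recovery, $650,750; costs are reimbursed separately.
The matter settled after a demand letter but before suit was filed, so the 31.5% rate applies.
$650,750 × 31.5% = $204,986.25
Referral share: 17% of $204,986.25 = $34,847.66; lead counsel retains $204,986.25 − $34,847.66 = $170,138.59.

$34,847.66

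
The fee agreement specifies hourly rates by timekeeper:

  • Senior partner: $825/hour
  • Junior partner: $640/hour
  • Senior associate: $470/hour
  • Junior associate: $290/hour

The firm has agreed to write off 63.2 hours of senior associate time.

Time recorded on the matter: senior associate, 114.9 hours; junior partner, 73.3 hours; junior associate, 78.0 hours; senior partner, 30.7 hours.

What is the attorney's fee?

$119,158.50

Senior partner: 30.7 × $825 = $25,327.50
Junior partner: 73.3 × $640 = $46,912.00
Senior associate: 114.9 × $470 = $54,003.00
Junior associate: 78.0 × $290 = $22,620.00
Subtotal: $148,862.50
Write-off: 63.2 × $470 = $29,704.00
Total: $148,862.50 − $29,704.00 = $119,158.50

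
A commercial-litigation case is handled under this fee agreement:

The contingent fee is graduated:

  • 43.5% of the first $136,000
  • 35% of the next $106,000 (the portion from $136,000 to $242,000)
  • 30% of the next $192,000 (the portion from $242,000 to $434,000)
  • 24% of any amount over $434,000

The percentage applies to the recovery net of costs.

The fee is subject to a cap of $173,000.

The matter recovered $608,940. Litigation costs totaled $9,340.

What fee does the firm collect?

$173,000.00

Fee base (net of costs): $608,940 − $9,340 = $599,600
First $136,000 at 43.5% = $59,160.00
Next $106,000 at 35% = $37,100.00
Next $192,000 at 30% = $57,600.00
Remaining $165,600 at 24% = $39,744.00
Fee: $59,160.00 + $37,100.00 + $57,600.00 + $39,744.00 = $193,604.00
$193,604.00 exceeds the $173,000 cap, so the fee is capped at $173,000.00.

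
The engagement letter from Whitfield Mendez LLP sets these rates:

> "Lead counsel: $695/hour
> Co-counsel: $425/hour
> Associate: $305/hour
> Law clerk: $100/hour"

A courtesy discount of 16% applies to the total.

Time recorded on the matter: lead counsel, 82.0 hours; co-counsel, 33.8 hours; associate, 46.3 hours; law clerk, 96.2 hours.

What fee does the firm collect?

Lead counsel: 82.0 × $695 = $56,990.00
Co-counsel: 33.8 × $425 = $14,365.00
Associate: 46.3 × $305 = $14,121.50
Law clerk: 96.2 × $100 = $9,620.00
Subtotal: $95,096.50
Less 16% discount: −$15,215.44
Total: $95,096.50 − $15,215.44 = $79,881.06

$79,881.06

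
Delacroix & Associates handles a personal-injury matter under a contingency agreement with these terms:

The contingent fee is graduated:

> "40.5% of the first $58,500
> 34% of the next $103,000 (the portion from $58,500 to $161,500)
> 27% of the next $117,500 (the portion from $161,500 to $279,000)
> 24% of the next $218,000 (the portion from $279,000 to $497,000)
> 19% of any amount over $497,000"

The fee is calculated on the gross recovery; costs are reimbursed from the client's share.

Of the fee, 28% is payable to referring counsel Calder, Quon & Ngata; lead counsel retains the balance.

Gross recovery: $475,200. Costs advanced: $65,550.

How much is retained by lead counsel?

$99,018.36

Fee base is the gross recovery, $475,200; costs are reimbursed separately.
First $58,500 at 40.5% = $23,692.50
Next $103,000 at 34% = $35,020.00
Next $117,500 at 27% = $31,725.00
Remaining $196,200 at 24% = $47,088.00
Fee: $23,692.50 + $35,020.00 + $31,725.00 + $47,088.00 = $137,525.50
Referral share: 28% of $137,525.50 = $38,507.14; lead counsel retains $137,525.50 − $38,507.14 = $99,018.36.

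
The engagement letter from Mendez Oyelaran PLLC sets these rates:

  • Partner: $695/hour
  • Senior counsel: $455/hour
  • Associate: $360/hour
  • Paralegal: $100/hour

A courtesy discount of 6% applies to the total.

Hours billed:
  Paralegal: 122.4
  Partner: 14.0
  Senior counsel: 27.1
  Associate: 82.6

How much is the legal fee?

Partner: 14.0 × $695 = $9,730.00
Senior counsel: 27.1 × $455 = $12,330.50
Associate: 82.6 × $360 = $29,736.00
Paralegal: 122.4 × $100 = $12,240.00
Subtotal: $64,036.50
Less 6% discount: −$3,842.19
Total: $64,036.50 − $3,842.19 = $60,194.31

$60,194.31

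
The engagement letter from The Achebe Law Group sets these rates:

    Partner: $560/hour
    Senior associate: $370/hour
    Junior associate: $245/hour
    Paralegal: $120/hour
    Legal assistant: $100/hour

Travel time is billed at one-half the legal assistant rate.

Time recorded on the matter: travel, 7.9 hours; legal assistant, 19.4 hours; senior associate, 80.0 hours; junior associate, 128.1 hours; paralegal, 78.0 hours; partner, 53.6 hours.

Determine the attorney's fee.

Partner: 53.6 × $560 = $30,016.00
Senior associate: 80.0 × $370 = $29,600.00
Junior associate: 128.1 × $245 = $31,384.50
Paralegal: 78.0 × $120 = $9,360.00
Legal assistant: 19.4 × $100 = $1,940.00
Subtotal: $30,016.00 + $29,600.00 + $31,384.50 + $9,360.00 + $1,940.00 = $102,300.50
Travel: 7.9 × ($100 ÷ 2) = 7.9 × $50.00 = $395.00
Total: $102,300.50 + $395.00 = $102,695.50

$102,695.50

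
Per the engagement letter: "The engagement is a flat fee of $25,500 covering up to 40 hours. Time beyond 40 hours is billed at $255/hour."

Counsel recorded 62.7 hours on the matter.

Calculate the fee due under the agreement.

$31,288.50

Flat fee: $25,500.00
Excess hours: 62.7 − 40 = 22.7
Overrun: 22.7 × $255 = $5,788.50
Total: $25,500.00 + $5,788.50 = $31,288.50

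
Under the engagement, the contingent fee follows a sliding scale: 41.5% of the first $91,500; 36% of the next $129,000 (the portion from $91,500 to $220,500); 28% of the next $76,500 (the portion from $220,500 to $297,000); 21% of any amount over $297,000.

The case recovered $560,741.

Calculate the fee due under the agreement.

First $91,500 at 41.5% = $37,972.50
Next $129,000 at 36% = $46,440.00
Next $76,500 at 28% = $21,420.00
Remaining $263,741 at 21% = $55,385.61
Fee: $37,972.50 + $46,440.00 + $21,420.00 + $55,385.61 = $161,218.11

$161,218.11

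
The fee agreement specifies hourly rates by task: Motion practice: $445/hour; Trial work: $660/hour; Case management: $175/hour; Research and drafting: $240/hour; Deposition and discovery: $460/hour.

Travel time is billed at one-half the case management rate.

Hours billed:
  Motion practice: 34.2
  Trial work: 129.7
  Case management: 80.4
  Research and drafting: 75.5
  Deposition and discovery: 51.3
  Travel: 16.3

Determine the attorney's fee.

Motion practice: 34.2 × $445 = $15,219.00
Trial work: 129.7 × $660 = $85,602.00
Case management: 80.4 × $175 = $14,070.00
Research and drafting: 75.5 × $240 = $18,120.00
Deposition and discovery: 51.3 × $460 = $23,598.00
Subtotal: $15,219.00 + $85,602.00 + $14,070.00 + $18,120.00 + $23,598.00 = $156,609.00
Travel: 16.3 × ($175 ÷ 2) = 16.3 × $87.50 = $1,426.25
Total: $156,609.00 + $1,426.25 = $158,035.25

$158,035.25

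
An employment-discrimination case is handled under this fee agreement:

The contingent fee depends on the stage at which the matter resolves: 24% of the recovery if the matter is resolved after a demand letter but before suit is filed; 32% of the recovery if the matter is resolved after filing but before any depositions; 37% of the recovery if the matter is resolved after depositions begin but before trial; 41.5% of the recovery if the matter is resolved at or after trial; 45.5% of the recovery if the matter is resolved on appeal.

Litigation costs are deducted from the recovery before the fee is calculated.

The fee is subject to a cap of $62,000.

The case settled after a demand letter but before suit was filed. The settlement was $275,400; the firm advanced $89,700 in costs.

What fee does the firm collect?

Fee base (net of costs): $275,400 − $89,700 = $185,700
The matter settled after a demand letter but before suit was filed, so the 24% rate applies.
$185,700 × 24% = $44,568.00
$44,568.00 is under the $62,000 cap.

$44,568.00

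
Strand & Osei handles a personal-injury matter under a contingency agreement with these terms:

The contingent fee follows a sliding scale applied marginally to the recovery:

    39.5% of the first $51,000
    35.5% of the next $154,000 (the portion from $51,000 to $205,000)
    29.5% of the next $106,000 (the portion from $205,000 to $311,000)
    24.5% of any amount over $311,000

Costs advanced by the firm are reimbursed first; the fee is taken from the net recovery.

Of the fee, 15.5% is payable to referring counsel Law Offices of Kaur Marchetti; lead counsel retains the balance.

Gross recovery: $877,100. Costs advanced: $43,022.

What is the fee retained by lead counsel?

$197,932.05

Fee base (net of costs): $877,100 − $43,022 = $834,078
First $51,000 at 39.5% = $20,145.00
Next $154,000 at 35.5% = $54,670.00
Next $106,000 at 29.5% = $31,270.00
Remaining $523,078 at 24.5% = $128,154.11
Fee: $20,145.00 + $54,670.00 + $31,270.00 + $128,154.11 = $234,239.11
Referral share: 15.5% of $234,239.11 = $36,307.06; lead counsel retains $234,239.11 − $36,307.06 = $197,932.05.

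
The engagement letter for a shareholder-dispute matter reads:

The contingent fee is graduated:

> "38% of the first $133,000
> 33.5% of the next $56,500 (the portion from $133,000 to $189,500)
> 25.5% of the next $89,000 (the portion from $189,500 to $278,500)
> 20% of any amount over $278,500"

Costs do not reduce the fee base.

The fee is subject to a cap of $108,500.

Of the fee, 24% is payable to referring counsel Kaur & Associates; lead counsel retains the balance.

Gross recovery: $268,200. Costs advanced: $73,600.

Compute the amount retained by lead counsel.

$68,047.36

Fee base is the gross recovery, $268,200; costs are reimbursed separately.
First $133,000 at 38% = $50,540.00
Next $56,500 at 33.5% = $18,927.50
Remaining $78,700 at 25.5% = $20,068.50
Fee: $50,540.00 + $18,927.50 + $20,068.50 = $89,536.00
$89,536.00 is under the $108,500 cap.
Referral share: 24% of $89,536.00 = $21,488.64; lead counsel retains $89,536.00 − $21,488.64 = $68,047.36.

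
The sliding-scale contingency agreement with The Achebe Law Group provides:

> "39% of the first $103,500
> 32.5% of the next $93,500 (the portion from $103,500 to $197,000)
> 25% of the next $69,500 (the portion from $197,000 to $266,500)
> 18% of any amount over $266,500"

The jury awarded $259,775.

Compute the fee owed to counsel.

$86,446.25

First $103,500 at 39% = $40,365.00
Next $93,500 at 32.5% = $30,387.50
Remaining $62,775 at 25% = $15,693.75
Fee: $40,365.00 + $30,387.50 + $15,693.75 = $86,446.25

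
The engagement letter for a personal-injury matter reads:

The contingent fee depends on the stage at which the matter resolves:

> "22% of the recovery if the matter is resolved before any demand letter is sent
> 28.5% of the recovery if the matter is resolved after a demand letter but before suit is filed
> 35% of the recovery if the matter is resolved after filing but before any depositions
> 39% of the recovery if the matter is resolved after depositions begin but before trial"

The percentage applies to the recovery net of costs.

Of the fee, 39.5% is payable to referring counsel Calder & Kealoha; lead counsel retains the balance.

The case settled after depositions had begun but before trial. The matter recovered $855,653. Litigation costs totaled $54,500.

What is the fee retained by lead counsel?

$189,032.05

Fee base (net of costs): $855,653 − $54,500 = $801,153
The matter settled after depositions had begun but before trial, so the 39% rate applies.
$801,153 × 39% = $312,449.67
Referral share: 39.5% of $312,449.67 = $123,417.62; lead counsel retains $312,449.67 − $123,417.62 = $189,032.05.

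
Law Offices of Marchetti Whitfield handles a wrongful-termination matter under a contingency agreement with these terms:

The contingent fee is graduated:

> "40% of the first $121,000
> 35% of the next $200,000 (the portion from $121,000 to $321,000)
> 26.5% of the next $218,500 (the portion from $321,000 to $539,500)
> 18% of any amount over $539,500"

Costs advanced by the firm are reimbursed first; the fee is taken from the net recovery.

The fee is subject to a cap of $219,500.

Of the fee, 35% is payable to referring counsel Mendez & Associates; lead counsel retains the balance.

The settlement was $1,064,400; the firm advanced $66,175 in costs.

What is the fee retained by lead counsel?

$142,675.00

Fee base (net of costs): $1,064,400 − $66,175 = $998,225
First $121,000 at 40% = $48,400.00
Next $200,000 at 35% = $70,000.00
Next $218,500 at 26.5% = $57,902.50
Remaining $458,725 at 18% = $82,570.50
Fee: $48,400.00 + $70,000.00 + $57,902.50 + $82,570.50 = $258,873.00
$258,873.00 exceeds the $219,500 cap, so the fee is capped at $219,500.00.
Referral share: 35% of $219,500.00 = $76,825.00; lead counsel retains $219,500.00 − $76,825.00 = $142,675.00.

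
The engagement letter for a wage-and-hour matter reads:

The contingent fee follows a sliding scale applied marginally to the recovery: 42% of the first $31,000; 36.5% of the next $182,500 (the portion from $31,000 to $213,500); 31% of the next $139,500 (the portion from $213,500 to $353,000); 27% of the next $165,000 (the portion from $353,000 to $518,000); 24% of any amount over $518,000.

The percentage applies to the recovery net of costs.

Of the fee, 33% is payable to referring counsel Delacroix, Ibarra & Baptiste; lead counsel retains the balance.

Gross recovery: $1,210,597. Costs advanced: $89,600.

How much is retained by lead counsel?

Fee base (net of costs): $1,210,597 − $89,600 = $1,120,997
First $31,000 at 42% = $13,020.00
Next $182,500 at 36.5% = $66,612.50
Next $139,500 at 31% = $43,245.00
Next $165,000 at 27% = $44,550.00
Remaining $602,997 at 24% = $144,719.28
Fee: $13,020.00 + $66,612.50 + $43,245.00 + $44,550.00 + $144,719.28 = $312,146.78
Referral share: 33% of $312,146.78 = $103,008.44; lead counsel retains $312,146.78 − $103,008.44 = $209,138.34.

$209,138.34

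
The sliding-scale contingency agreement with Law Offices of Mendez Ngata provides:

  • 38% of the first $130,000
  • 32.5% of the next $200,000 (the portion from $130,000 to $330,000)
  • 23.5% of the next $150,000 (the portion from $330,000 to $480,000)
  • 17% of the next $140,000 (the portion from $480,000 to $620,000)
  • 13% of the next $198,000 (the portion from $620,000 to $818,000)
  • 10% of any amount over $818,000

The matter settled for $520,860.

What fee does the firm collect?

First $130,000 at 38% = $49,400.00
Next $200,000 at 32.5% = $65,000.00
Next $150,000 at 23.5% = $35,250.00
Remaining $40,860 at 17% = $6,946.20
Fee: $49,400.00 + $65,000.00 + $35,250.00 + $6,946.20 = $156,596.20

$156,596.20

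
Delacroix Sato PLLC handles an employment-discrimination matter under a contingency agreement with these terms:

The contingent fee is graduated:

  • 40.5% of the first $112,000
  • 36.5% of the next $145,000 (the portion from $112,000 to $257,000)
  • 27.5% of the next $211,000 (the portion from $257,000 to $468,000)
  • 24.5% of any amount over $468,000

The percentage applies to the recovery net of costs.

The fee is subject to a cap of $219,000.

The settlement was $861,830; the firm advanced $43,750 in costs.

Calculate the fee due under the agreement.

Fee base (net of costs): $861,830 − $43,750 = $818,080
First $112,000 at 40.5% = $45,360.00
Next $145,000 at 36.5% = $52,925.00
Next $211,000 at 27.5% = $58,025.00
Remaining $350,080 at 24.5% = $85,769.60
Fee: $45,360.00 + $52,925.00 + $58,025.00 + $85,769.60 = $242,079.60
$242,079.60 exceeds the $219,000 cap, so the fee is capped at $219,000.00.

$219,000.00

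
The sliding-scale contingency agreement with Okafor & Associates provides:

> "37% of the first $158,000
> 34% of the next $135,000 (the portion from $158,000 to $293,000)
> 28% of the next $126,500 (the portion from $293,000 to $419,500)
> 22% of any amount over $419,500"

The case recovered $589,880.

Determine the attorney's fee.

First $158,000 at 37% = $58,460.00
Next $135,000 at 34% = $45,900.00
Next $126,500 at 28% = $35,420.00
Remaining $170,380 at 22% = $37,483.60
Fee: $58,460.00 + $45,900.00 + $35,420.00 + $37,483.60 = $177,263.60

$177,263.60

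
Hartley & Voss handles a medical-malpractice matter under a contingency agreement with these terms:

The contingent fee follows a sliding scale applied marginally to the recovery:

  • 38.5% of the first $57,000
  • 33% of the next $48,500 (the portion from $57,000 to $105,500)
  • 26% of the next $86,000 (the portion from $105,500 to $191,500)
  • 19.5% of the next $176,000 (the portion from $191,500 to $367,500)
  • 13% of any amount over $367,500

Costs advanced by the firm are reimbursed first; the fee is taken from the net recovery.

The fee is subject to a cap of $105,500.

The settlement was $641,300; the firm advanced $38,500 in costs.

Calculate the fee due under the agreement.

Fee base (net of costs): $641,300 − $38,500 = $602,800
First $57,000 at 38.5% = $21,945.00
Next $48,500 at 33% = $16,005.00
Next $86,000 at 26% = $22,360.00
Next $176,000 at 19.5% = $34,320.00
Remaining $235,300 at 13% = $30,589.00
Fee: $21,945.00 + $16,005.00 + $22,360.00 + $34,320.00 + $30,589.00 = $125,219.00
$125,219.00 exceeds the $105,500 cap, so the fee is capped at $105,500.00.

$105,500.00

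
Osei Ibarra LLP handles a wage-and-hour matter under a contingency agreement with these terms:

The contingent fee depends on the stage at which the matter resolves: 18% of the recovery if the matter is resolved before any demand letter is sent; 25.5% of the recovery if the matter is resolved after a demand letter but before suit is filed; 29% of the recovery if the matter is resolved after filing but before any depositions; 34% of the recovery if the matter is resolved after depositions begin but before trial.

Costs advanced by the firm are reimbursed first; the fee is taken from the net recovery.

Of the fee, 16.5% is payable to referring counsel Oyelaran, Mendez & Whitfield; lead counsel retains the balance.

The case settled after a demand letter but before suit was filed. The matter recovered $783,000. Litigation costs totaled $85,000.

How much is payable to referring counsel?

$29,368.35

Fee base (net of costs): $783,000 − $85,000 = $698,000
The matter settled after a demand letter but before suit was filed, so the 25.5% rate applies.
$698,000 × 25.5% = $177,990.00
Referral share: 16.5% of $177,990.00 = $29,368.35; lead counsel retains $177,990.00 − $29,368.35 = $148,621.65.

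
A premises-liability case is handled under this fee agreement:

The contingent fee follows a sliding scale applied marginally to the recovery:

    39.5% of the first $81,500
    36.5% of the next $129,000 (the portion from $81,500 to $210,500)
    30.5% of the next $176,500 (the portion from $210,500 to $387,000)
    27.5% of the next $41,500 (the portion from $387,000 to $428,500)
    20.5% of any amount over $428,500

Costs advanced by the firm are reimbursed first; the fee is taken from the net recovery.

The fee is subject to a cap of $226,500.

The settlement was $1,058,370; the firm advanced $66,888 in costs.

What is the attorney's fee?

$226,500.00

Fee base (net of costs): $1,058,370 − $66,888 = $991,482
First $81,500 at 39.5% = $32,192.50
Next $129,000 at 36.5% = $47,085.00
Next $176,500 at 30.5% = $53,832.50
Next $41,500 at 27.5% = $11,412.50
Remaining $562,982 at 20.5% = $115,411.31
Fee: $32,192.50 + $47,085.00 + $53,832.50 + $11,412.50 + $115,411.31 = $259,933.81
$259,933.81 exceeds the $226,500 cap, so the fee is capped at $226,500.00.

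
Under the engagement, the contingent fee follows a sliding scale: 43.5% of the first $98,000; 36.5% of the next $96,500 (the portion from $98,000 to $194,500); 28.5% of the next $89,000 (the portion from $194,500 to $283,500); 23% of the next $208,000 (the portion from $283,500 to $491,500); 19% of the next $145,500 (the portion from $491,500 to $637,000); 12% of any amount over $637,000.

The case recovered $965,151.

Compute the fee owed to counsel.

First $98,000 at 43.5% = $42,630.00
Next $96,500 at 36.5% = $35,222.50
Next $89,000 at 28.5% = $25,365.00
Next $208,000 at 23% = $47,840.00
Next $145,500 at 19% = $27,645.00
Remaining $328,151 at 12% = $39,378.12
Fee: $42,630.00 + $35,222.50 + $25,365.00 + $47,840.00 + $27,645.00 + $39,378.12 = $218,080.62

$218,080.62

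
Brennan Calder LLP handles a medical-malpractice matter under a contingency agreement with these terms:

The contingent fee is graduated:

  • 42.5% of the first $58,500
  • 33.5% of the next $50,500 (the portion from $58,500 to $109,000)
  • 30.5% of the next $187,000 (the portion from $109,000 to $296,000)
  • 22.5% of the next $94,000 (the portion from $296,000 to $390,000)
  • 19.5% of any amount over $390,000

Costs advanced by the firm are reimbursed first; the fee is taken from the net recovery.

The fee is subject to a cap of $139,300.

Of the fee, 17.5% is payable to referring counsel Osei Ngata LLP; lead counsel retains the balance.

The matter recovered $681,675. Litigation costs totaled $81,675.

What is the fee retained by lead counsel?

Fee base (net of costs): $681,675 − $81,675 = $600,000
First $58,500 at 42.5% = $24,862.50
Next $50,500 at 33.5% = $16,917.50
Next $187,000 at 30.5% = $57,035.00
Next $94,000 at 22.5% = $21,150.00
Remaining $210,000 at 19.5% = $40,950.00
Fee: $24,862.50 + $16,917.50 + $57,035.00 + $21,150.00 + $40,950.00 = $160,915.00
$160,915.00 exceeds the $139,300 cap, so the fee is capped at $139,300.00.
Referral share: 17.5% of $139,300.00 = $24,377.50; lead counsel retains $139,300.00 − $24,377.50 = $114,922.50.

$114,922.50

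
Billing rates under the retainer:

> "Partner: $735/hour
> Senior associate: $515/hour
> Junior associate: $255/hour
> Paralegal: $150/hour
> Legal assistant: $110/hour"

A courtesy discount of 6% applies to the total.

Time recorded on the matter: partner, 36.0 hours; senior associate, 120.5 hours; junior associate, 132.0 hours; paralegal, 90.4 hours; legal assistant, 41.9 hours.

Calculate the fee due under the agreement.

Partner: 36.0 × $735 = $26,460.00
Senior associate: 120.5 × $515 = $62,057.50
Junior associate: 132.0 × $255 = $33,660.00
Paralegal: 90.4 × $150 = $13,560.00
Legal assistant: 41.9 × $110 = $4,609.00
Subtotal: $140,346.50
Less 6% discount: −$8,420.79
Total: $140,346.50 − $8,420.79 = $131,925.71

$131,925.71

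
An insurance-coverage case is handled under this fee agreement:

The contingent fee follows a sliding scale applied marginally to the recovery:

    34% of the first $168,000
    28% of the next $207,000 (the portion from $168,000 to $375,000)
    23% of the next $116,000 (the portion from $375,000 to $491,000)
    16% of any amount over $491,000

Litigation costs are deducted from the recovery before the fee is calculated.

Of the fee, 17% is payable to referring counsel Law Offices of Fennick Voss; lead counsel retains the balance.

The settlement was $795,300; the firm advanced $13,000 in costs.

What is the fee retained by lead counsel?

$156,345.44

Fee base (net of costs): $795,300 − $13,000 = $782,300
First $168,000 at 34% = $57,120.00
Next $207,000 at 28% = $57,960.00
Next $116,000 at 23% = $26,680.00
Remaining $291,300 at 16% = $46,608.00
Fee: $57,120.00 + $57,960.00 + $26,680.00 + $46,608.00 = $188,368.00
Referral share: 17% of $188,368.00 = $32,022.56; lead counsel retains $188,368.00 − $32,022.56 = $156,345.44.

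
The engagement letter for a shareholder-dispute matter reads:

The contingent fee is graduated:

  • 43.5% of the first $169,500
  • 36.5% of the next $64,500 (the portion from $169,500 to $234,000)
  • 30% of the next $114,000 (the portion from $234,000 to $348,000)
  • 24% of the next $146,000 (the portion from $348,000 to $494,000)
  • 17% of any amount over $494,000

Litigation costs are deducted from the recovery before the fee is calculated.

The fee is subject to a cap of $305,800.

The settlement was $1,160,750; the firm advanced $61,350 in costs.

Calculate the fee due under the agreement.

$269,433.00

Fee base (net of costs): $1,160,750 − $61,350 = $1,099,400
First $169,500 at 43.5% = $73,732.50
Next $64,500 at 36.5% = $23,542.50
Next $114,000 at 30% = $34,200.00
Next $146,000 at 24% = $35,040.00
Remaining $605,400 at 17% = $102,918.00
Fee: $73,732.50 + $23,542.50 + $34,200.00 + $35,040.00 + $102,918.00 = $269,433.00
$269,433.00 is under the $305,800 cap.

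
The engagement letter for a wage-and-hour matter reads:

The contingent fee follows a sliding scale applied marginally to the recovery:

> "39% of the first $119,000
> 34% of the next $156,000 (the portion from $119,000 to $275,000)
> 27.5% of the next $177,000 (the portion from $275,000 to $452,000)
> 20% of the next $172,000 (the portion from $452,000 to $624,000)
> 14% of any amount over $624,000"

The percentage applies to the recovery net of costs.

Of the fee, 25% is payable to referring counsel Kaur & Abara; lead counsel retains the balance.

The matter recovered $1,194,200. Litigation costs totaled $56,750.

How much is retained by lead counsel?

Fee base (net of costs): $1,194,200 − $56,750 = $1,137,450
First $119,000 at 39% = $46,410.00
Next $156,000 at 34% = $53,040.00
Next $177,000 at 27.5% = $48,675.00
Next $172,000 at 20% = $34,400.00
Remaining $513,450 at 14% = $71,883.00
Fee: $46,410.00 + $53,040.00 + $48,675.00 + $34,400.00 + $71,883.00 = $254,408.00
Referral share: 25% of $254,408.00 = $63,602.00; lead counsel retains $254,408.00 − $63,602.00 = $190,806.00.

$190,806.00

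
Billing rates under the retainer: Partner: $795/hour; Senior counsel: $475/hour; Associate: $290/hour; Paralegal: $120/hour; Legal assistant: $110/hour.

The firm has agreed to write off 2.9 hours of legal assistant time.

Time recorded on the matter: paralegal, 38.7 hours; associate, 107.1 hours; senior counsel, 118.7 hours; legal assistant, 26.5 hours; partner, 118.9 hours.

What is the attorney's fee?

$189,207.00

Partner: 118.9 × $795 = $94,525.50
Senior counsel: 118.7 × $475 = $56,382.50
Associate: 107.1 × $290 = $31,059.00
Paralegal: 38.7 × $120 = $4,644.00
Legal assistant: 26.5 × $110 = $2,915.00
Subtotal: $189,526.00
Write-off: 2.9 × $110 = $319.00
Total: $189,526.00 − $319.00 = $189,207.00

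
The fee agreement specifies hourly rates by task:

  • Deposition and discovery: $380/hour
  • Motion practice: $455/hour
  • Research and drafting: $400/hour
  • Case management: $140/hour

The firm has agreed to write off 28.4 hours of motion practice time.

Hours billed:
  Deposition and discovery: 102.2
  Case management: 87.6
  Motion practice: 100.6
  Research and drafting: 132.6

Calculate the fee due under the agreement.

$136,991.00

Deposition and discovery: 102.2 × $380 = $38,836.00
Motion practice: 100.6 × $455 = $45,773.00
Research and drafting: 132.6 × $400 = $53,040.00
Case management: 87.6 × $140 = $12,264.00
Subtotal: $149,913.00
Write-off: 28.4 × $455 = $12,922.00
Total: $149,913.00 − $12,922.00 = $136,991.00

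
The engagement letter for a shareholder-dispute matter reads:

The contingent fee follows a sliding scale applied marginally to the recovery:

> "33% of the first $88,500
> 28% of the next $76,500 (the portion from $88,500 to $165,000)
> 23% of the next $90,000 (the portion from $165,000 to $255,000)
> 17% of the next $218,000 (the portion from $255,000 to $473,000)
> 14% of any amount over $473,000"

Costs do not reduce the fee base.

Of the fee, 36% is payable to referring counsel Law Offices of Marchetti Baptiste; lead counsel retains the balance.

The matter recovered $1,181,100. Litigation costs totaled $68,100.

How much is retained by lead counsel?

$132,812.16

Fee base is the gross recovery, $1,181,100; costs are reimbursed separately.
First $88,500 at 33% = $29,205.00
Next $76,500 at 28% = $21,420.00
Next $90,000 at 23% = $20,700.00
Next $218,000 at 17% = $37,060.00
Remaining $708,100 at 14% = $99,134.00
Fee: $29,205.00 + $21,420.00 + $20,700.00 + $37,060.00 + $99,134.00 = $207,519.00
Referral share: 36% of $207,519.00 = $74,706.84; lead counsel retains $207,519.00 − $74,706.84 = $132,812.16.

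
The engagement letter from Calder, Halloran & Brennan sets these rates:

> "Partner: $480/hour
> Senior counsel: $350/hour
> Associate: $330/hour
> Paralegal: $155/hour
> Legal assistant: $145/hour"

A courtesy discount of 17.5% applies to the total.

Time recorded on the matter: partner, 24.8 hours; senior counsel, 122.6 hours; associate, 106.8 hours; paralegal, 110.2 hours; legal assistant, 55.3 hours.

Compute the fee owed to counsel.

Partner: 24.8 × $480 = $11,904.00
Senior counsel: 122.6 × $350 = $42,910.00
Associate: 106.8 × $330 = $35,244.00
Paralegal: 110.2 × $155 = $17,081.00
Legal assistant: 55.3 × $145 = $8,018.50
Subtotal: $115,157.50
Less 17.5% discount: −$20,152.56
Total: $115,157.50 − $20,152.56 = $95,004.94

$95,004.94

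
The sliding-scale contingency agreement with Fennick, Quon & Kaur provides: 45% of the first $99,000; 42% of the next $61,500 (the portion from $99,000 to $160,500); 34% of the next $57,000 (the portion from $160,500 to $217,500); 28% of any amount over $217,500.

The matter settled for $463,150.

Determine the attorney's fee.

First $99,000 at 45% = $44,550.00
Next $61,500 at 42% = $25,830.00
Next $57,000 at 34% = $19,380.00
Remaining $245,650 at 28% = $68,782.00
Fee: $44,550.00 + $25,830.00 + $19,380.00 + $68,782.00 = $158,542.00

$158,542.00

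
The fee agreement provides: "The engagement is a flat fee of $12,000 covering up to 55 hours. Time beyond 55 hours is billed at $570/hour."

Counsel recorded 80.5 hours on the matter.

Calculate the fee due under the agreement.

$26,535.00

Flat fee: $12,000.00
Excess hours: 80.5 − 55 = 25.5
Overrun: 25.5 × $570 = $14,535.00
Total: $12,000.00 + $14,535.00 = $26,535.00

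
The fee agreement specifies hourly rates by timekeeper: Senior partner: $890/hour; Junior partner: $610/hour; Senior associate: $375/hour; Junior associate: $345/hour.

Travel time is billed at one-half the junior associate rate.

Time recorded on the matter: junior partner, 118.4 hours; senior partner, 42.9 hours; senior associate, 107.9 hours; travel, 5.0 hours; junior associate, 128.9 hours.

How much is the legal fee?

Senior partner: 42.9 × $890 = $38,181.00
Junior partner: 118.4 × $610 = $72,224.00
Senior associate: 107.9 × $375 = $40,462.50
Junior associate: 128.9 × $345 = $44,470.50
Subtotal: $38,181.00 + $72,224.00 + $40,462.50 + $44,470.50 = $195,338.00
Travel: 5.0 × ($345 ÷ 2) = 5.0 × $172.50 = $862.50
Total: $195,338.00 + $862.50 = $196,200.50

$196,200.50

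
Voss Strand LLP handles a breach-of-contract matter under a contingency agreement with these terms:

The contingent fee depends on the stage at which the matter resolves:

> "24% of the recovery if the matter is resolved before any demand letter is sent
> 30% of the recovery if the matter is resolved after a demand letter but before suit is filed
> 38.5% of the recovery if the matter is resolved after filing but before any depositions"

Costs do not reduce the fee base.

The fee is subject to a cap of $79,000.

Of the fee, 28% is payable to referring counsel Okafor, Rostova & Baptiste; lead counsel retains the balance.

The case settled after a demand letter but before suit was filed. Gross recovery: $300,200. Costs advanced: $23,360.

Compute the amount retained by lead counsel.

$56,880.00

Fee base is the gross recovery, $300,200; costs are reimbursed separately.
The matter settled after a demand letter but before suit was filed, so the 30% rate applies.
$300,200 × 30% = $90,060.00
$90,060.00 exceeds the $79,000 cap, so the fee is capped at $79,000.00.
Referral share: 28% of $79,000.00 = $22,120.00; lead counsel retains $79,000.00 − $22,120.00 = $56,880.00.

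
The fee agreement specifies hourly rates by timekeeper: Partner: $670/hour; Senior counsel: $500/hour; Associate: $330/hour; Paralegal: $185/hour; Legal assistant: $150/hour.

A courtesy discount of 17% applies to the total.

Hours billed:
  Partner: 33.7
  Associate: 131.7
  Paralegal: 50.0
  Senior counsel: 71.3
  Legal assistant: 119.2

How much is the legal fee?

$106,920.60

Partner: 33.7 × $670 = $22,579.00
Senior counsel: 71.3 × $500 = $35,650.00
Associate: 131.7 × $330 = $43,461.00
Paralegal: 50.0 × $185 = $9,250.00
Legal assistant: 119.2 × $150 = $17,880.00
Subtotal: $128,820.00
Less 17% discount: −$21,899.40
Total: $128,820.00 − $21,899.40 = $106,920.60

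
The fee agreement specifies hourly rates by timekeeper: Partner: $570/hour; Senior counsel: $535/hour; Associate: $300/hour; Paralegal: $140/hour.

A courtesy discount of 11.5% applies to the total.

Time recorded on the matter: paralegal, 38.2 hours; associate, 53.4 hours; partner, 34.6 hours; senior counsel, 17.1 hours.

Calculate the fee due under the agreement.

Partner: 34.6 × $570 = $19,722.00
Senior counsel: 17.1 × $535 = $9,148.50
Associate: 53.4 × $300 = $16,020.00
Paralegal: 38.2 × $140 = $5,348.00
Subtotal: $50,238.50
Less 11.5% discount: −$5,777.43
Total: $50,238.50 − $5,777.43 = $44,461.07

$44,461.07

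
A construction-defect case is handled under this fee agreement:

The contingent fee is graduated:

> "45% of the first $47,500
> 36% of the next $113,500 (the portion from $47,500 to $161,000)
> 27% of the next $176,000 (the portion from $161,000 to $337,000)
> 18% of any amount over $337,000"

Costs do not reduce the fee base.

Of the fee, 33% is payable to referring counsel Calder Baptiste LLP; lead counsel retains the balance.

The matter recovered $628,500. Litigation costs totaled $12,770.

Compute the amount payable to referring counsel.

Fee base is the gross recovery, $628,500; costs are reimbursed separately.
First $47,500 at 45% = $21,375.00
Next $113,500 at 36% = $40,860.00
Next $176,000 at 27% = $47,520.00
Remaining $291,500 at 18% = $52,470.00
Fee: $21,375.00 + $40,860.00 + $47,520.00 + $52,470.00 = $162,225.00
Referral share: 33% of $162,225.00 = $53,534.25; lead counsel retains $162,225.00 − $53,534.25 = $108,690.75.

$53,534.25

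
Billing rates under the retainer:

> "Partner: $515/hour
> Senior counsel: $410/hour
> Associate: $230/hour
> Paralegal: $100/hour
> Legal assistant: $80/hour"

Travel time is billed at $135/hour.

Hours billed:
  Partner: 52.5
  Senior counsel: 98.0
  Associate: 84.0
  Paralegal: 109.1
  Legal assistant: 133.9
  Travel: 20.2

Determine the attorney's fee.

$110,886.50

Partner: 52.5 × $515 = $27,037.50
Senior counsel: 98.0 × $410 = $40,180.00
Associate: 84.0 × $230 = $19,320.00
Paralegal: 109.1 × $100 = $10,910.00
Legal assistant: 133.9 × $80 = $10,712.00
Subtotal: $27,037.50 + $40,180.00 + $19,320.00 + $10,910.00 + $10,712.00 = $108,159.50
Travel: 20.2 × $135 = $2,727.00
Total: $108,159.50 + $2,727.00 = $110,886.50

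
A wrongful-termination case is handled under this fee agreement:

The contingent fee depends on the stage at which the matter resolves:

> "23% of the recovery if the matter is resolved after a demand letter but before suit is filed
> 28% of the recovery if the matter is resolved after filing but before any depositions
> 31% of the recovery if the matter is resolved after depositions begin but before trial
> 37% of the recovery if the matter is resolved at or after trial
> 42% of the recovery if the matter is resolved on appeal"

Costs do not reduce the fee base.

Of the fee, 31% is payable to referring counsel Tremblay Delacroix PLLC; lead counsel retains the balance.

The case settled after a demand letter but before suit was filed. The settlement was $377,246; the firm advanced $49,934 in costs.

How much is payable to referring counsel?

Fee base is the gross recovery, $377,246; costs are reimbursed separately.
The matter settled after a demand letter but before suit was filed, so the 23% rate applies.
$377,246 × 23% = $86,766.58
Referral share: 31% of $86,766.58 = $26,897.64; lead counsel retains $86,766.58 − $26,897.64 = $59,868.94.

$26,897.64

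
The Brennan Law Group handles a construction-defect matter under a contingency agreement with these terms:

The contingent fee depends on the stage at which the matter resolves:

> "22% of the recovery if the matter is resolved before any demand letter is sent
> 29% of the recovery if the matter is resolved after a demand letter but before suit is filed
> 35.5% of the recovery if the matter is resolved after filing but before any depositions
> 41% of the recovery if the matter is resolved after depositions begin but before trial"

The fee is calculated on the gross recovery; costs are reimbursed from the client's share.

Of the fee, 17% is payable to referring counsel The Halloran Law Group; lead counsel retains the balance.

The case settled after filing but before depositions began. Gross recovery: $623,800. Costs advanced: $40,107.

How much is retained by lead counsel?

Fee base is the gross recovery, $623,800; costs are reimbursed separately.
The matter settled after filing but before depositions began, so the 35.5% rate applies.
$623,800 × 35.5% = $221,449.00
Referral share: 17% of $221,449.00 = $37,646.33; lead counsel retains $221,449.00 − $37,646.33 = $183,802.67.

$183,802.67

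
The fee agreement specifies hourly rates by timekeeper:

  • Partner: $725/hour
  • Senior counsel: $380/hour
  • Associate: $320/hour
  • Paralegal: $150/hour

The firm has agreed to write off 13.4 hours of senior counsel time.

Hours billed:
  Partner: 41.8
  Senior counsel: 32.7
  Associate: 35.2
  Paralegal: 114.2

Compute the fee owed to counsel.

$66,033.00

Partner: 41.8 × $725 = $30,305.00
Senior counsel: 32.7 × $380 = $12,426.00
Associate: 35.2 × $320 = $11,264.00
Paralegal: 114.2 × $150 = $17,130.00
Subtotal: $71,125.00
Write-off: 13.4 × $380 = $5,092.00
Total: $71,125.00 − $5,092.00 = $66,033.00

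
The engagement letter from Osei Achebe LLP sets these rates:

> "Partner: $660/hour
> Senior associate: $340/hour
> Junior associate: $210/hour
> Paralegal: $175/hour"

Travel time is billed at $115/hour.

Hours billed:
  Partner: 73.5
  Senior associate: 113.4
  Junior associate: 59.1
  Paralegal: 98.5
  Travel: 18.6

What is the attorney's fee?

$118,853.50

Partner: 73.5 × $660 = $48,510.00
Senior associate: 113.4 × $340 = $38,556.00
Junior associate: 59.1 × $210 = $12,411.00
Paralegal: 98.5 × $175 = $17,237.50
Subtotal: $48,510.00 + $38,556.00 + $12,411.00 + $17,237.50 = $116,714.50
Travel: 18.6 × $115 = $2,139.00
Total: $116,714.50 + $2,139.00 = $118,853.50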